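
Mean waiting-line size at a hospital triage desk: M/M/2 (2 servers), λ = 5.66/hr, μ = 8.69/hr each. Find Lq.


a = λ/μ = 0.6513; ρ = a/2 = 0.3257
P₀ = 0.508681
Lq = P₀·a^c·ρ / (c!·(1−ρ)²) = 0.508681·0.42422·0.3257/(2·0.45473)
= 0.07727

Final: 0.07727


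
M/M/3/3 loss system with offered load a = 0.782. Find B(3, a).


B(c,a) = (a^c/c!) / Σ_{k=0}^{c} a^k/k!
a^3/3! = 0.079702
Σ terms (k=0..3): 1.00000 + 0.78200 + 0.30576 + 0.07970 = 2.167464
B = 0.079702/2.167464 = 0.036772

Final: 0.036772


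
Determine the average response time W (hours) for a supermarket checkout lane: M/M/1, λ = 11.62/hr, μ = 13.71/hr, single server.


W = 1/(μ−λ) = 1/(13.71 − 11.62) = 1/2.09 = 0.4785 hr

Final: 0.4785 hr


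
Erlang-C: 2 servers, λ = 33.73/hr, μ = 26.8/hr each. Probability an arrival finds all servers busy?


a = λ/μ = 1.2586; ρ = a/2 = 0.6293
P₀ = 0.227528 (from M/M/c formula)
C(c,a) = [a^c/(c!(1−ρ))]·P₀ = [1.58403/(2·0.3707)]·0.227528
= 2.13649·0.227528 = 0.486110

Final: 0.486110


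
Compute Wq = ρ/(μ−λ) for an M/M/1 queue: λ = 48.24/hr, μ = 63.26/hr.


ρ = 48.24/63.26 = 0.7626
Wq = ρ/(μ−λ) = 0.7626/(63.26 − 48.24) = 0.7626/15.02 = 0.05077 hr

Final: 0.05077 hr


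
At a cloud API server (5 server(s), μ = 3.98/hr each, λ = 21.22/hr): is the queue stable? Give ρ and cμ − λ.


Total capacity cμ = 5·3.98 = 19.90/hr
ρ = λ/(cμ) = 21.22/19.90 = 1.0663
Stable ⇔ ρ < 1: NO
Spare capacity = cμ − λ = 19.90 − 21.22 = -1.32/hr

Final: ρ = 1.0663; unstable; margin = -1.32/hr


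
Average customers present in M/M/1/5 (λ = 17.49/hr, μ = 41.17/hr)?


ρ = 17.49/41.17 = 0.4248
L = ρ[1 − (K+1)ρ^K + Kρ^(K+1)] / [(1−ρ)(1−ρ^(K+1))]
Numerator: 0.4248·(1 − 6·0.013837 + 5·0.005878) = 0.402040
Denominator: (0.5752)·(0.994122) = 0.571795
L = 0.402040/0.571795 = 0.7031

Final: 0.7031


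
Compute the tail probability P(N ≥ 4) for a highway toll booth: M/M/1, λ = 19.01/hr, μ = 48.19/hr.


ρ = 19.01/48.19 = 0.3945
P(N ≥ n) = ρ^n = 0.3945^4 = 0.024216

Final: 0.024216


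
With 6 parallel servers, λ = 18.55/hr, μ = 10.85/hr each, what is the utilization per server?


ρ = λ/(cμ) = 18.55/(6·10.85) = 18.55/65.10 = 0.2849

Final: 0.2849


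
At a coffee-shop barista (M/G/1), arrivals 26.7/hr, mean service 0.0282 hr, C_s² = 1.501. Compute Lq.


ρ = λ·E[S] = 26.7·0.0282 = 0.7529
Lq = ρ²(1+C_s²)/(2(1−ρ)) = 0.5669·(1+1.501)/(2·0.2471)
= 0.5669·2.5010/0.4941 = 2.86947

Final: 2.86947


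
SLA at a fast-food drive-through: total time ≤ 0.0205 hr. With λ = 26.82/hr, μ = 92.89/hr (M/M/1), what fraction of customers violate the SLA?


W ~ Exponential(μ−λ) for M/M/1.
μ − λ = 92.89 − 26.82 = 66.0700
P(W > t) = e^{−(μ−λ)t} = e^{−1.3544} = 0.258093

Final: 0.258093


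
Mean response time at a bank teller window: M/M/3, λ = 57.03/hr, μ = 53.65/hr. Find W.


a = 1.0630; ρ = 0.3543; P₀ = 0.340363
Lq = P₀·a^c·ρ/(c!(1−ρ)²) = 0.05791
Wq = Lq/λ = 0.05791/57.03 = 0.001016 hr
W = Wq + 1/μ = 0.001016 + 0.01864 = 0.01965 hr

Final: 0.01965 hr


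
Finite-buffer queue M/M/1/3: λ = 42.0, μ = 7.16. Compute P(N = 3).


ρ = λ/μ = 42.0/7.16 = 5.8659
P_K = (1−ρ)ρ^K/(1−ρ^(K+1)) = (-4.8659·201.840728)/(1 − 1183.981925)
= -982.141197/-1182.981925 = 0.830225

Final: 0.830225


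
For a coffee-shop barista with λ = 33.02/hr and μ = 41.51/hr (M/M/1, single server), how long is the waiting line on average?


ρ = 33.02/41.51 = 0.7955
Lq = ρ²/(1−ρ) = 0.6328/0.2045 = 3.0938

Final: 3.0938


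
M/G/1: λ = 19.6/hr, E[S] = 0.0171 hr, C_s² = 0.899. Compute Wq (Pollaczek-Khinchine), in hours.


ρ = λ·E[S] = 19.6·0.0171 = 0.3352
E[S²] = E[S]²(1+C_s²) = 0.0171²·(1+0.899) = 0.0005553
Wq = λ·E[S²]/(2(1−ρ)) = 19.6·0.0005553/(2·0.6648) = 0.008185 hr

Final: 0.008185 hr


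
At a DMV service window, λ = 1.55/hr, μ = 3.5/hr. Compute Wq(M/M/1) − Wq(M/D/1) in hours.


ρ = 1.55/3.5 = 0.4429
Wq(M/M/1) = ρ/(μ−λ) = 0.4429/1.95 = 0.22711 hr
Wq(M/D/1) = ρ/(2(μ−λ)) = 0.11355 hr
Savings = 0.22711 − 0.11355 = 0.11355 hr

Final: 0.11355 hr


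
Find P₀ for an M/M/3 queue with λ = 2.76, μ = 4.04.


a = λ/μ = 2.76/4.04 = 0.6832; ρ = a/c = 0.2277
Σ_{k=0}^{2} a^k/k! (terms k=0..2) = 1.00000 + 0.68317 + 0.23336 = 1.91653
Tail: a^3/(3!(1−ρ)) = 0.31885/(6·0.7723) = 0.06881
P₀ = 1/(1.91653 + 0.06881) = 1/1.98534 = 0.503692

Final: 0.503692


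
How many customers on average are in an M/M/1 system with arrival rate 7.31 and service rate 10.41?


ρ = λ/μ = 7.31/10.41 = 0.7022
L = ρ/(1−ρ) = 0.7022/(1 − 0.7022) = 0.7022/0.2978 = 2.3581

Final: 2.3581


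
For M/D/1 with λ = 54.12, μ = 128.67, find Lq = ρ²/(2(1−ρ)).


ρ = 54.12/128.67 = 0.4206
M/D/1: Lq = ρ²/(2(1−ρ)) = 0.1769/(2·0.5794) = 0.15267

Final: 0.15267


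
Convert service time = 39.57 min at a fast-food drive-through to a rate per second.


μ = 1/(service time) in consistent units.
1 second = 0.0166667 min, so μ = 0.0166667/39.57 = 0.0004212 per second

Final: 0.0004212 /sec


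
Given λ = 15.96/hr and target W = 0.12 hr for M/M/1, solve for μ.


W = 1/(μ−λ) ⇒ μ − λ = 1/W = 1/0.12 = 8.3333
μ = λ + 1/W = 15.96 + 8.3333 = 24.2933 per hr

Final: 24.2933 /hr


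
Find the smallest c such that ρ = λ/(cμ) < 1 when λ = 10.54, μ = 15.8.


Stability requires cμ > λ ⇔ c > λ/μ.
λ/μ = 10.54/15.8 = 0.6671
Minimum integer c = ⌊0.6671⌋ + 1 = 1
Check: 1·15.8 = 15.80 > 10.54, while 0·15.8 = 0.00 ≤ 10.54

Final: 1 servers


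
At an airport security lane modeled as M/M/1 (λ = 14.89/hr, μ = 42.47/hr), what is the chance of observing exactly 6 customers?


ρ = 14.89/42.47 = 0.3506
P_n = (1−ρ)·ρ^n = (1 − 0.3506)·0.3506^6 = 0.6494·0.001857 = 0.001206

Final: 0.001206


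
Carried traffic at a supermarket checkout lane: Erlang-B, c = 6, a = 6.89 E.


B(6,6.89) = 0.324412 (Erlang-B)
Carried load = a(1 − B) = 6.89·(1 − 0.324412) = 6.89·0.675588 = 4.6548 E

Final: 4.6548 Erlangs


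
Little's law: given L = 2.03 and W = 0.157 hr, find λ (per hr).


λ = L/W = 2.03/0.157 = 12.9299 /hr

Final: 12.9299 /hr


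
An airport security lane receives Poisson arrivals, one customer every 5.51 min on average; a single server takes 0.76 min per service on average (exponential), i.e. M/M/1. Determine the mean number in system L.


λ = 60/5.51 = 10.8893 /hr
μ = 60/0.76 = 78.9474 /hr
ρ = λ/μ = 10.8893/78.9474 = 0.1379
L = ρ/(1−ρ) = 0.1379/0.8621 = 0.1600

Final: 0.1600


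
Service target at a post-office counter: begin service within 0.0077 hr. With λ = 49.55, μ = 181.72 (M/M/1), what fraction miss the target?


ρ = 49.55/181.72 = 0.2727
P(Wq > t) = ρ·e^{−(μ−λ)t} = 0.2727·e^{−1.0177}
= 0.2727·0.361422 = 0.098550

Final: 0.098550


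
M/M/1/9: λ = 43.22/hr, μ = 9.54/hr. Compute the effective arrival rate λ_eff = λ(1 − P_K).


ρ = 4.5304; P_K = (1−ρ)ρ^9/(1−ρ^10) = 0.779269
λ_eff = λ(1 − P_K) = 43.22·(1 − 0.779269) = 43.22·0.220731 = 9.5400 /hr

Final: 9.5400 /hr


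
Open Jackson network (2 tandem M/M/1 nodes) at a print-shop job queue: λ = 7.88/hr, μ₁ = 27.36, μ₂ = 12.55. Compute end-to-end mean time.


Each node sees arrival rate λ = 7.88/hr (tandem ⇒ throughput preserved).
W₁ = 1/(μ₁−λ) = 1/(27.36−7.88) = 0.05133 hr
W₂ = 1/(μ₂−λ) = 1/(12.55−7.88) = 0.21413 hr
W_total = W₁ + W₂ = 0.05133 + 0.21413 = 0.26547 hr

Final: 0.26547 hr


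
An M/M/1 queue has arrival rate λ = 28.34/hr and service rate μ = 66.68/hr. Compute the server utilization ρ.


ρ = λ/μ = 28.34/66.68 = 0.4250

Final: 0.4250


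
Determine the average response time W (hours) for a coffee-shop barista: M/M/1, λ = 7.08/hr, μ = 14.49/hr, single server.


W = 1/(μ−λ) = 1/(14.49 − 7.08) = 1/7.41 = 0.1350 hr

Final: 0.1350 hr


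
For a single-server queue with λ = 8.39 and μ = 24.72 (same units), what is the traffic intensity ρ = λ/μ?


ρ = λ/μ = 8.39/24.72 = 0.3394

Final: 0.3394


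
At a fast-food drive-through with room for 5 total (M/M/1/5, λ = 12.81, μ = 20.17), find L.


ρ = 12.81/20.17 = 0.6351
L = ρ[1 − (K+1)ρ^K + Kρ^(K+1)] / [(1−ρ)(1−ρ^(K+1))]
Numerator: 0.6351·(1 − 6·0.103328 + 5·0.065623) = 0.449749
Denominator: (0.3649)·(0.934377) = 0.340952
L = 0.449749/0.340952 = 1.3191

Final: 1.3191


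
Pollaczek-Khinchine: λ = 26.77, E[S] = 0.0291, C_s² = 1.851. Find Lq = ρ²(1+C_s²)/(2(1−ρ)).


ρ = λ·E[S] = 26.77·0.0291 = 0.7790
Lq = ρ²(1+C_s²)/(2(1−ρ)) = 0.6069·(1+1.851)/(2·0.2210)
= 0.6069·2.8510/0.4420 = 3.91446

Final: 3.91446


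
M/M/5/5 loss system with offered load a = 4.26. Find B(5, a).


B(c,a) = (a^c/c!) / Σ_{k=0}^{c} a^k/k!
a^5/5! = 11.691406
Σ terms (k=0..5): 1.00000 + 4.26000 + 9.07380 + 12.88480 + 13.72231 + 11.69141 = 52.632310
B = 11.691406/52.632310 = 0.222134

Final: 0.222134


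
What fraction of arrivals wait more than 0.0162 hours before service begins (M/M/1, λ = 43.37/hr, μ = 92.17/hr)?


ρ = 43.37/92.17 = 0.4705
P(Wq > t) = ρ·e^{−(μ−λ)t} = 0.4705·e^{−0.7906}
= 0.4705·0.453591 = 0.213434

Final: 0.213434


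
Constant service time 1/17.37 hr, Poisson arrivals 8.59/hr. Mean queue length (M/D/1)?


ρ = 8.59/17.37 = 0.4945
M/D/1: Lq = ρ²/(2(1−ρ)) = 0.2446/(2·0.5055) = 0.24191

Final: 0.24191


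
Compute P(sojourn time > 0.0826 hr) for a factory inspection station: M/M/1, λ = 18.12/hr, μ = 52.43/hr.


W ~ Exponential(μ−λ) for M/M/1.
μ − λ = 52.43 − 18.12 = 34.3100
P(W > t) = e^{−(μ−λ)t} = e^{−2.8340} = 0.058777

Final: 0.058777


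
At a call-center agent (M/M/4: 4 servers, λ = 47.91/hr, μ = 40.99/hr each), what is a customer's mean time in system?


a = 1.1688; ρ = 0.2922; P₀ = 0.309800
Lq = P₀·a^c·ρ/(c!(1−ρ)²) = 0.01405
Wq = Lq/λ = 0.01405/47.91 = 0.0002933 hr
W = Wq + 1/μ = 0.0002933 + 0.02440 = 0.02469 hr

Final: 0.02469 hr


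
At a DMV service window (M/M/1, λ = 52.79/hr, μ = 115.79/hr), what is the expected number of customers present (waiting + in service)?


ρ = λ/μ = 52.79/115.79 = 0.4559
L = ρ/(1−ρ) = 0.4559/(1 − 0.4559) = 0.4559/0.5441 = 0.8379

Final: 0.8379


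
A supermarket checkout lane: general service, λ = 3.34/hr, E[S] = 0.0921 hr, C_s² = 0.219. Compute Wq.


ρ = λ·E[S] = 3.34·0.0921 = 0.3076
E[S²] = E[S]²(1+C_s²) = 0.0921²·(1+0.219) = 0.010340
Wq = λ·E[S²]/(2(1−ρ)) = 3.34·0.010340/(2·0.6924) = 0.02494 hr

Final: 0.02494 hr


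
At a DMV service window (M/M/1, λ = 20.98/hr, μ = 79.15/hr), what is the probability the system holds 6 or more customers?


ρ = 20.98/79.15 = 0.2651
P(N ≥ n) = ρ^n = 0.2651^6 = 0.0003468

Final: 0.0003468


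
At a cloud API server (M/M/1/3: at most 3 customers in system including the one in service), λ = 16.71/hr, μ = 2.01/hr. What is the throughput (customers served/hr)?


ρ = 8.3134; P_K = (1−ρ)ρ^3/(1−ρ^4) = 0.879897
λ_eff = λ(1 − P_K) = 16.71·(1 − 0.879897) = 16.71·0.120103 = 2.0069 /hr

Final: 2.0069 /hr


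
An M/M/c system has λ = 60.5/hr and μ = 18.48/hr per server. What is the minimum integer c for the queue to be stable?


Stability requires cμ > λ ⇔ c > λ/μ.
λ/μ = 60.5/18.48 = 3.2738
Minimum integer c = ⌊3.2738⌋ + 1 = 4
Check: 4·18.48 = 73.92 > 60.5, while 3·18.48 = 55.44 ≤ 60.5

Final: 4 servers


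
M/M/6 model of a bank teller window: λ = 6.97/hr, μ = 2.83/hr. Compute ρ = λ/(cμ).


ρ = λ/(cμ) = 6.97/(6·2.83) = 6.97/16.98 = 0.4105

Final: 0.4105


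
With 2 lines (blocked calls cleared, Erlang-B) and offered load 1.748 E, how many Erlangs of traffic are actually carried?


B(2,1.748) = 0.357306 (Erlang-B)
Carried load = a(1 − B) = 1.748·(1 − 0.357306) = 1.748·0.642694 = 1.1234 E

Final: 1.1234 Erlangs


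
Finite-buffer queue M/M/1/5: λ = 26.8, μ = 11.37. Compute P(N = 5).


ρ = λ/μ = 26.8/11.37 = 2.3571
P_K = (1−ρ)ρ^K/(1−ρ^(K+1)) = (-1.3571·72.756475)/(1 − 171.492833)
= -98.736359/-170.492833 = 0.579123

Final: 0.579123


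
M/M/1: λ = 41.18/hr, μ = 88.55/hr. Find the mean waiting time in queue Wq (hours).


ρ = 41.18/88.55 = 0.4650
Wq = ρ/(μ−λ) = 0.4650/(88.55 − 41.18) = 0.4650/47.37 = 0.009817 hr

Final: 0.009817 hr


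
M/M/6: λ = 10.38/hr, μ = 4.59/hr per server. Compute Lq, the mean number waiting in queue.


a = λ/μ = 2.2614; ρ = a/6 = 0.3769
P₀ = 0.103877
Lq = P₀·a^c·ρ / (c!·(1−ρ)²) = 0.103877·133.75438·0.3769/(720·0.38825)
= 0.01873

Final: 0.01873


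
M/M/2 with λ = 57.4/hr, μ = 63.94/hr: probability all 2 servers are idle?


a = λ/μ = 57.4/63.94 = 0.8977; ρ = a/c = 0.4489
Σ_{k=0}^{1} a^k/k! (terms k=0..1) = 1.00000 + 0.89772 = 1.89772
Tail: a^2/(2!(1−ρ)) = 0.80590/(2·0.5511) = 0.73111
P₀ = 1/(1.89772 + 0.73111) = 1/2.62883 = 0.380397

Final: 0.380397


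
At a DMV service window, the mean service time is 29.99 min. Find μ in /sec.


μ = 1/(service time) in consistent units.
1 second = 0.0166667 min, so μ = 0.0166667/29.99 = 0.0005557 per second

Final: 0.0005557 /sec


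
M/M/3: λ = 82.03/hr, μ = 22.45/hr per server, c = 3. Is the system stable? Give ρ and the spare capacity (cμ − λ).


Total capacity cμ = 3·22.45 = 67.35/hr
ρ = λ/(cμ) = 82.03/67.35 = 1.2180
Stable ⇔ ρ < 1: NO
Spare capacity = cμ − λ = 67.35 − 82.03 = -14.68/hr

Final: ρ = 1.2180; unstable; margin = -14.68/hr


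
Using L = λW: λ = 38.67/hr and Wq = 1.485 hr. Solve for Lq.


Lq = λWq = 38.67·1.485 = 57.4250

Final: 57.4250


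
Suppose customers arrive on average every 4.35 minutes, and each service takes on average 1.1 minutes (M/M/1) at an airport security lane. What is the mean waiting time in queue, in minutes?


λ = 60/4.35 = 13.7931 /hr
μ = 60/1.1 = 54.5455 /hr
ρ = λ/μ = 13.7931/54.5455 = 0.2529
Wq = ρ/(μ−λ) = 0.2529/(54.5455−13.7931) = 0.006205 hr
In minutes: 0.006205·60 = 0.3723 min

Final: 0.3723 min


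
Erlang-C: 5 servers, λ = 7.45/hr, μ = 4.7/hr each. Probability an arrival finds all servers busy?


a = λ/μ = 1.5851; ρ = a/5 = 0.3170
P₀ = 0.204486 (from M/M/c formula)
C(c,a) = [a^c/(c!(1−ρ))]·P₀ = [10.00673/(120·0.6830)]·0.204486
= 0.12210·0.204486 = 0.024967

Final: 0.024967


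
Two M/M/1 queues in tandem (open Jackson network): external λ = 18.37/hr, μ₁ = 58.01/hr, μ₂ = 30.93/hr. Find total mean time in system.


Each node sees arrival rate λ = 18.37/hr (tandem ⇒ throughput preserved).
W₁ = 1/(μ₁−λ) = 1/(58.01−18.37) = 0.02523 hr
W₂ = 1/(μ₂−λ) = 1/(30.93−18.37) = 0.07962 hr
W_total = W₁ + W₂ = 0.02523 + 0.07962 = 0.10484 hr

Final: 0.10484 hr


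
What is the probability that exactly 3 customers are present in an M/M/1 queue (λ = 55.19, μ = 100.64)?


ρ = 55.19/100.64 = 0.5484
P_n = (1−ρ)·ρ^n = (1 − 0.5484)·0.5484^3 = 0.4516·0.164918 = 0.074479

Final: 0.074479


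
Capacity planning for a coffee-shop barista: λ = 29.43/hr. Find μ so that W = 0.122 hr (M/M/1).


W = 1/(μ−λ) ⇒ μ − λ = 1/W = 1/0.122 = 8.1967
μ = λ + 1/W = 29.43 + 8.1967 = 37.6267 per hr

Final: 37.6267 /hr


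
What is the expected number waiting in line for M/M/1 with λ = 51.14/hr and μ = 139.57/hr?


ρ = 51.14/139.57 = 0.3664
Lq = ρ²/(1−ρ) = 0.1343/0.6336 = 0.2119

Final: 0.2119


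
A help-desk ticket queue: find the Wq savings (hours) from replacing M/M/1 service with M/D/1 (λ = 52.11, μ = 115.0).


ρ = 52.11/115.0 = 0.4531
Wq(M/M/1) = ρ/(μ−λ) = 0.4531/62.89 = 0.007205 hr
Wq(M/D/1) = ρ/(2(μ−λ)) = 0.003603 hr
Savings = 0.007205 − 0.003603 = 0.003603 hr

Final: 0.003603 hr


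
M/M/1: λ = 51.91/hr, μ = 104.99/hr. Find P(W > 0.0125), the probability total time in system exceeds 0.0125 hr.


W ~ Exponential(μ−λ) for M/M/1.
μ − λ = 104.99 − 51.91 = 53.0800
P(W > t) = e^{−(μ−λ)t} = e^{−0.6635} = 0.515046

Final: 0.515046


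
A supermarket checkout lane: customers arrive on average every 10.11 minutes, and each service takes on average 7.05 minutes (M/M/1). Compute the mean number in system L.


λ = 60/10.11 = 5.9347 /hr
μ = 60/7.05 = 8.5106 /hr
ρ = λ/μ = 5.9347/8.5106 = 0.6973
L = ρ/(1−ρ) = 0.6973/0.3027 = 2.3039

Final: 2.3039


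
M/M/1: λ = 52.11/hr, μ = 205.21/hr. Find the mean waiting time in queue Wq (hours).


ρ = 52.11/205.21 = 0.2539
Wq = ρ/(μ−λ) = 0.2539/(205.21 − 52.11) = 0.2539/153.10 = 0.001659 hr

Final: 0.001659 hr


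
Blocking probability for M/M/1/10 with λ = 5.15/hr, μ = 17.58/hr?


ρ = λ/μ = 5.15/17.58 = 0.2929
P_K = (1−ρ)ρ^K/(1−ρ^(K+1)) = (0.7071·0.000004655)/(1 − 0.000001364)
= 0.000003291/0.999999 = 0.000003291

Final: 0.000003291


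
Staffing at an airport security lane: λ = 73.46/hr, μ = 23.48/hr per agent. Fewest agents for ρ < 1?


Stability requires cμ > λ ⇔ c > λ/μ.
λ/μ = 73.46/23.48 = 3.1286
Minimum integer c = ⌊3.1286⌋ + 1 = 4
Check: 4·23.48 = 93.92 > 73.46, while 3·23.48 = 70.44 ≤ 73.46

Final: 4 servers


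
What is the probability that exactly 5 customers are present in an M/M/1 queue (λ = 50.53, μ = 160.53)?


ρ = 50.53/160.53 = 0.3148
P_n = (1−ρ)·ρ^n = (1 − 0.3148)·0.3148^5 = 0.6852·0.003090 = 0.002117

Final: 0.002117


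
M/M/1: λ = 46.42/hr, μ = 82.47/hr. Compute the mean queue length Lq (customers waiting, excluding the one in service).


ρ = 46.42/82.47 = 0.5629
Lq = ρ²/(1−ρ) = 0.3168/0.4371 = 0.7248

Final: 0.7248


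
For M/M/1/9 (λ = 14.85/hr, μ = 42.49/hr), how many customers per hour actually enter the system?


ρ = 0.3495; P_K = (1−ρ)ρ^9/(1−ρ^10) = 0.00005061
λ_eff = λ(1 − P_K) = 14.85·(1 − 0.00005061) = 14.85·0.999949 = 14.8492 /hr

Final: 14.8492 /hr


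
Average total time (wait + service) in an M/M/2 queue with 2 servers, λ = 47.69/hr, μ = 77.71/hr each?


a = 0.6137; ρ = 0.3068; P₀ = 0.530402
Lq = P₀·a^c·ρ/(c!(1−ρ)²) = 0.06379
Wq = Lq/λ = 0.06379/47.69 = 0.001338 hr
W = Wq + 1/μ = 0.001338 + 0.01287 = 0.01421 hr

Final: 0.01421 hr


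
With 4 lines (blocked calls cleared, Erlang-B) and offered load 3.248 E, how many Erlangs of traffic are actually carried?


B(4,3.248) = 0.233367 (Erlang-B)
Carried load = a(1 − B) = 3.248·(1 − 0.233367) = 3.248·0.766633 = 2.4900 E

Final: 2.4900 Erlangs


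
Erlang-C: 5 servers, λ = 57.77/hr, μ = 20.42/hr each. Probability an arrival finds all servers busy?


a = λ/μ = 2.8291; ρ = a/5 = 0.5658
P₀ = 0.056330 (from M/M/c formula)
C(c,a) = [a^c/(c!(1−ρ))]·P₀ = [181.23128/(120·0.4342)]·0.056330
= 3.47840·0.056330 = 0.195940

Final: 0.195940


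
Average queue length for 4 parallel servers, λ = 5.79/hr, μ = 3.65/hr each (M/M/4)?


a = λ/μ = 1.5863; ρ = a/4 = 0.3966
P₀ = 0.202143
Lq = P₀·a^c·ρ / (c!·(1−ρ)²) = 0.202143·6.33203·0.3966/(24·0.36412)
= 0.05809

Final: 0.05809


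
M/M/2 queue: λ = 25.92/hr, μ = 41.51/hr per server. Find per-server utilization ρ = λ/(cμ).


ρ = λ/(cμ) = 25.92/(2·41.51) = 25.92/83.02 = 0.3122

Final: 0.3122


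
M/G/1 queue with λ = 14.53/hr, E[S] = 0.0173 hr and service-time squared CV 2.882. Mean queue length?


ρ = λ·E[S] = 14.53·0.0173 = 0.2514
Lq = ρ²(1+C_s²)/(2(1−ρ)) = 0.06319·(1+2.882)/(2·0.7486)
= 0.06319·3.8820/1.4973 = 0.16383

Final: 0.16383


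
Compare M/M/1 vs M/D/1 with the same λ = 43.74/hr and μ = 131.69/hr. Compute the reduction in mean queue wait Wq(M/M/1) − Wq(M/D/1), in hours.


ρ = 43.74/131.69 = 0.3321
Wq(M/M/1) = ρ/(μ−λ) = 0.3321/87.95 = 0.003777 hr
Wq(M/D/1) = ρ/(2(μ−λ)) = 0.001888 hr
Savings = 0.003777 − 0.001888 = 0.001888 hr

Final: 0.001888 hr


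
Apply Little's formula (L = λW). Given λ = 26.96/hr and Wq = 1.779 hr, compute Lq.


Lq = λWq = 26.96·1.779 = 47.9618

Final: 47.9618


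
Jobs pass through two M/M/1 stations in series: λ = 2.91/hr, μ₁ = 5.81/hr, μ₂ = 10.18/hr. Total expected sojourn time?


Each node sees arrival rate λ = 2.91/hr (tandem ⇒ throughput preserved).
W₁ = 1/(μ₁−λ) = 1/(5.81−2.91) = 0.34483 hr
W₂ = 1/(μ₂−λ) = 1/(10.18−2.91) = 0.13755 hr
W_total = W₁ + W₂ = 0.34483 + 0.13755 = 0.48238 hr

Final: 0.48238 hr


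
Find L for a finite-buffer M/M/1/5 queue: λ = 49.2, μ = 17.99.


ρ = 49.2/17.99 = 2.7349
L = ρ[1 − (K+1)ρ^K + Kρ^(K+1)] / [(1−ρ)(1−ρ^(K+1))]
Numerator: 2.7349·(1 − 6·152.992344 + 5·418.411523) = 3213.735124
Denominator: (-1.7349)·(-417.411523) = 724.147506
L = 3213.735124/724.147506 = 4.4380

Final: 4.4380


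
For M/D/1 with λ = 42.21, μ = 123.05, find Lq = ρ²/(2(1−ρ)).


ρ = 42.21/123.05 = 0.3430
M/D/1: Lq = ρ²/(2(1−ρ)) = 0.1177/(2·0.6570) = 0.08956

Final: 0.08956


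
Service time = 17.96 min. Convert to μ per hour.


μ = 1/(service time) in consistent units.
1 hour = 60 min, so μ = 60/17.96 = 3.3408 per hour

Final: 3.3408 /hr


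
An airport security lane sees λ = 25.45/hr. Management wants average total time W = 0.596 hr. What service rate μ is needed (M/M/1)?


W = 1/(μ−λ) ⇒ μ − λ = 1/W = 1/0.596 = 1.6779
μ = λ + 1/W = 25.45 + 1.6779 = 27.1279 per hr

Final: 27.1279 /hr


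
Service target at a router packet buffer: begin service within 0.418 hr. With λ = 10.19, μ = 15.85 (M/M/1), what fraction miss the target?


ρ = 10.19/15.85 = 0.6429
P(Wq > t) = ρ·e^{−(μ−λ)t} = 0.6429·e^{−2.3659}
= 0.6429·0.093867 = 0.060347

Final: 0.060347


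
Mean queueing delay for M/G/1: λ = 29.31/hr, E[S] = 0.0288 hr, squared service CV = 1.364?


ρ = λ·E[S] = 29.31·0.0288 = 0.8441
E[S²] = E[S]²(1+C_s²) = 0.0288²·(1+1.364) = 0.001961
Wq = λ·E[S²]/(2(1−ρ)) = 29.31·0.001961/(2·0.1559) = 0.18435 hr

Final: 0.18435 hr


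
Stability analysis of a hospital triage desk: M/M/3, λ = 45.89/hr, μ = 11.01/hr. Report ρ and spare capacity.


Total capacity cμ = 3·11.01 = 33.03/hr
ρ = λ/(cμ) = 45.89/33.03 = 1.3893
Stable ⇔ ρ < 1: NO
Spare capacity = cμ − λ = 33.03 − 45.89 = -12.86/hr

Final: ρ = 1.3893; unstable; margin = -12.86/hr


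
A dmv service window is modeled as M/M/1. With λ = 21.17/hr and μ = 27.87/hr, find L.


ρ = λ/μ = 21.17/27.87 = 0.7596
L = ρ/(1−ρ) = 0.7596/(1 − 0.7596) = 0.7596/0.2404 = 3.1597

Final: 3.1597


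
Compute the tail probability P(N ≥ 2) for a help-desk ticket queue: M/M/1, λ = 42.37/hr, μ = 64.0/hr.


ρ = 42.37/64.0 = 0.6620
P(N ≥ n) = ρ^n = 0.6620^2 = 0.438285

Final: 0.438285


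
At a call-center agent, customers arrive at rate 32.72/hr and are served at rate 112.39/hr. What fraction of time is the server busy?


ρ = λ/μ = 32.72/112.39 = 0.2911

Final: 0.2911


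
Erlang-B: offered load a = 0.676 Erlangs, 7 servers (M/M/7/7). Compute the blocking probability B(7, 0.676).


B(c,a) = (a^c/c!) / Σ_{k=0}^{c} a^k/k!
a^7/7! = 0.00001280
Σ terms (k=0..7): 1.00000 + 0.67600 + 0.22849 + 0.05149 + 0.008701 + 0.001176 + 0.0001325 + 0.00001280 = 1.965997
B = 0.00001280/1.965997 = 0.000006510

Final: 0.000006510


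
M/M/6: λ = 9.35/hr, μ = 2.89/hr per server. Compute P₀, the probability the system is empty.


a = λ/μ = 9.35/2.89 = 3.2353; ρ = a/c = 0.5392
Σ_{k=0}^{5} a^k/k! (terms k=0..5) = 1.00000 + 3.23529 + 5.23356 + 5.64404 + 4.56503 + 2.95384 = 22.63177
Tail: a^6/(6!(1−ρ)) = 1146.78660/(720·0.4608) = 3.45663
P₀ = 1/(22.63177 + 3.45663) = 1/26.08840 = 0.038331

Final: 0.038331


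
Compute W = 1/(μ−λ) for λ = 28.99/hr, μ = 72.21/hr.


W = 1/(μ−λ) = 1/(72.21 − 28.99) = 1/43.22 = 0.02314 hr

Final: 0.02314 hr


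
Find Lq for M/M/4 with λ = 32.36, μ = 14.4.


a = λ/μ = 2.2472; ρ = a/4 = 0.5618
P₀ = 0.099122
Lq = P₀·a^c·ρ / (c!·(1−ρ)²) = 0.099122·25.50258·0.5618/(24·0.19201)
= 0.30817

Final: 0.30817


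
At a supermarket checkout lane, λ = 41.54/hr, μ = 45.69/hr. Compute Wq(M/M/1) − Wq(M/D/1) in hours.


ρ = 41.54/45.69 = 0.9092
Wq(M/M/1) = ρ/(μ−λ) = 0.9092/4.15 = 0.21908 hr
Wq(M/D/1) = ρ/(2(μ−λ)) = 0.10954 hr
Savings = 0.21908 − 0.10954 = 0.10954 hr

Final: 0.10954 hr


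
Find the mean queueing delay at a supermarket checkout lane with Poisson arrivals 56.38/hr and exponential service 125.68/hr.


ρ = 56.38/125.68 = 0.4486
Wq = ρ/(μ−λ) = 0.4486/(125.68 − 56.38) = 0.4486/69.30 = 0.006473 hr

Final: 0.006473 hr


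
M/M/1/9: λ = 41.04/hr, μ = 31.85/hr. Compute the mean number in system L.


ρ = 41.04/31.85 = 1.2885
L = ρ[1 − (K+1)ρ^K + Kρ^(K+1)] / [(1−ρ)(1−ρ^(K+1))]
Numerator: 1.2885·(1 − 10·9.792222 + 9·12.617670) = 21.437196
Denominator: (-0.2885)·(-11.617670) = 3.352163
L = 21.437196/3.352163 = 6.3950

Final: 6.3950


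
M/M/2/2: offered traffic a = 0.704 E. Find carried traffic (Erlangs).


B(2,0.704) = 0.126963 (Erlang-B)
Carried load = a(1 − B) = 0.704·(1 − 0.126963) = 0.704·0.873037 = 0.6146 E

Final: 0.6146 Erlangs


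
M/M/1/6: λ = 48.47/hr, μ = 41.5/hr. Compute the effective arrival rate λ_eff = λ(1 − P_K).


ρ = 1.1680; P_K = (1−ρ)ρ^6/(1−ρ^7) = 0.216994
λ_eff = λ(1 − P_K) = 48.47·(1 − 0.216994) = 48.47·0.783006 = 37.9523 /hr

Final: 37.9523 /hr


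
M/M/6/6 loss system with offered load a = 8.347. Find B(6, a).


B(c,a) = (a^c/c!) / Σ_{k=0}^{c} a^k/k!
a^6/6! = 469.731824
Σ terms (k=0..6): 1.00000 + 8.34700 + 34.83620 + 96.92593 + 202.26019 + 337.65316 + 469.73182 = 1150.754315
B = 469.731824/1150.754315 = 0.408195

Final: 0.408195


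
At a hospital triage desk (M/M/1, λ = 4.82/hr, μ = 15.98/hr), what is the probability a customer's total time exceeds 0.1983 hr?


W ~ Exponential(μ−λ) for M/M/1.
μ − λ = 15.98 − 4.82 = 11.1600
P(W > t) = e^{−(μ−λ)t} = e^{−2.2130} = 0.109369

Final: 0.109369


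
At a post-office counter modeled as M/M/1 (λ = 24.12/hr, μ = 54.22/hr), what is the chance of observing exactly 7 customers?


ρ = 24.12/54.22 = 0.4449
P_n = (1−ρ)·ρ^n = (1 − 0.4449)·0.4449^7 = 0.5551·0.003448 = 0.001914

Final: 0.001914


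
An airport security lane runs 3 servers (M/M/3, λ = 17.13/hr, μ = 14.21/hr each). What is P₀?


a = λ/μ = 17.13/14.21 = 1.2055; ρ = a/c = 0.4018
Σ_{k=0}^{2} a^k/k! (terms k=0..2) = 1.00000 + 1.20549 + 0.72660 = 2.93209
Tail: a^3/(3!(1−ρ)) = 1.75182/(6·0.5982) = 0.48811
P₀ = 1/(2.93209 + 0.48811) = 1/3.42020 = 0.292381

Final: 0.292381


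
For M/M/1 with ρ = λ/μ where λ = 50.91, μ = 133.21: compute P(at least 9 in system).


ρ = 50.91/133.21 = 0.3822
P(N ≥ n) = ρ^n = 0.3822^9 = 0.0001739

Final: 0.0001739


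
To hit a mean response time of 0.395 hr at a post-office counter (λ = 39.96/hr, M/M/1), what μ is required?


W = 1/(μ−λ) ⇒ μ − λ = 1/W = 1/0.395 = 2.5316
μ = λ + 1/W = 39.96 + 2.5316 = 42.4916 per hr

Final: 42.4916 /hr


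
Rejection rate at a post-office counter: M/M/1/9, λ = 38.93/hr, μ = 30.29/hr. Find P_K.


ρ = λ/μ = 38.93/30.29 = 1.2852
P_K = (1−ρ)ρ^K/(1−ρ^(K+1)) = (-0.2852·9.568992)/(1 − 12.298476)
= -2.729485/-11.298476 = 0.241580

Final: 0.241580


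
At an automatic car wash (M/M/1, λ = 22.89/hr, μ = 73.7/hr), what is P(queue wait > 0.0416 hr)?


ρ = 22.89/73.7 = 0.3106
P(Wq > t) = ρ·e^{−(μ−λ)t} = 0.3106·e^{−2.1137}
= 0.3106·0.120791 = 0.037516

Final: 0.037516


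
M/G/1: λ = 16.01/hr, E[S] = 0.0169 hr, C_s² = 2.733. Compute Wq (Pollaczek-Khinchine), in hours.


ρ = λ·E[S] = 16.01·0.0169 = 0.2706
E[S²] = E[S]²(1+C_s²) = 0.0169²·(1+2.733) = 0.001066
Wq = λ·E[S²]/(2(1−ρ)) = 16.01·0.001066/(2·0.7294) = 0.01170 hr

Final: 0.01170 hr


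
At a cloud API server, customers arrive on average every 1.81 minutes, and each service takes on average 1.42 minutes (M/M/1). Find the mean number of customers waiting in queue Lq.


λ = 60/1.81 = 33.1492 /hr
μ = 60/1.42 = 42.2535 /hr
ρ = λ/μ = 33.1492/42.2535 = 0.7845
Lq = ρ²/(1−ρ) = 0.6155/0.2155 = 2.8565

Final: 2.8565


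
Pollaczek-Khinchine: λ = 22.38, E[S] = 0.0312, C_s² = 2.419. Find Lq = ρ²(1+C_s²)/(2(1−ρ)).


ρ = λ·E[S] = 22.38·0.0312 = 0.6983
Lq = ρ²(1+C_s²)/(2(1−ρ)) = 0.4876·(1+2.419)/(2·0.3017)
= 0.4876·3.4190/0.6035 = 2.76223

Final: 2.76223


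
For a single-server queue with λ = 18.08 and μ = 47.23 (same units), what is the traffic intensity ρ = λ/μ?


ρ = λ/μ = 18.08/47.23 = 0.3828

Final: 0.3828


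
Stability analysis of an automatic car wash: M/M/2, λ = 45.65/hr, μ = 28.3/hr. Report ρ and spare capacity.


Total capacity cμ = 2·28.3 = 56.60/hr
ρ = λ/(cμ) = 45.65/56.60 = 0.8065
Stable ⇔ ρ < 1: YES
Spare capacity = cμ − λ = 56.60 − 45.65 = 10.95/hr

Final: ρ = 0.8065; stable; margin = 10.95/hr


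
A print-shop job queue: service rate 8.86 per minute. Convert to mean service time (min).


Mean service time = 1/μ = 1/8.86 minute = 0.11287 minute
In minutes: 0.11287 × 1 = 0.1129 min

Final: 0.1129 min


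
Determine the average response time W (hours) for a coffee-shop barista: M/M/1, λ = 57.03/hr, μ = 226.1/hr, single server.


W = 1/(μ−λ) = 1/(226.1 − 57.03) = 1/169.07 = 0.005915 hr

Final: 0.005915 hr


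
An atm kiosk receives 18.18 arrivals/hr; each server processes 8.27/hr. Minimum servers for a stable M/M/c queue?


Stability requires cμ > λ ⇔ c > λ/μ.
λ/μ = 18.18/8.27 = 2.1983
Minimum integer c = ⌊2.1983⌋ + 1 = 3
Check: 3·8.27 = 24.81 > 18.18, while 2·8.27 = 16.54 ≤ 18.18

Final: 3 servers


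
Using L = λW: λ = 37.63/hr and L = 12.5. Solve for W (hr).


W = L/λ = 12.5/37.63 = 0.3322 hr

Final: 0.3322 hr


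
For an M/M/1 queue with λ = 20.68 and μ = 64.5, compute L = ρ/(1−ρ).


ρ = λ/μ = 20.68/64.5 = 0.3206
L = ρ/(1−ρ) = 0.3206/(1 − 0.3206) = 0.3206/0.6794 = 0.4719

Final: 0.4719


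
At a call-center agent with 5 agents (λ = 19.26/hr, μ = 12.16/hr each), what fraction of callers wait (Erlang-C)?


a = λ/μ = 1.5839; ρ = a/5 = 0.3168
P₀ = 0.204739 (from M/M/c formula)
C(c,a) = [a^c/(c!(1−ρ))]·P₀ = [9.96813/(120·0.6832)]·0.204739
= 0.12158·0.204739 = 0.024893

Final: 0.024893


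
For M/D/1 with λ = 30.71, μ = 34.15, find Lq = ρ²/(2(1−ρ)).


ρ = 30.71/34.15 = 0.8993
M/D/1: Lq = ρ²/(2(1−ρ)) = 0.8087/(2·0.1007) = 4.01403

Final: 4.01403


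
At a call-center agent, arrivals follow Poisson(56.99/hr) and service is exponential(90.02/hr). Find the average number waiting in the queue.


ρ = 56.99/90.02 = 0.6331
Lq = ρ²/(1−ρ) = 0.4008/0.3669 = 1.0923

Final: 1.0923


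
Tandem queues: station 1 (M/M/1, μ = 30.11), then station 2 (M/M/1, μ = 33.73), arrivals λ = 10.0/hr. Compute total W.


Each node sees arrival rate λ = 10.0/hr (tandem ⇒ throughput preserved).
W₁ = 1/(μ₁−λ) = 1/(30.11−10.0) = 0.04973 hr
W₂ = 1/(μ₂−λ) = 1/(33.73−10.0) = 0.04214 hr
W_total = W₁ + W₂ = 0.04973 + 0.04214 = 0.09187 hr

Final: 0.09187 hr


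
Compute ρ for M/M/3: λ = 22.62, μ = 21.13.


ρ = λ/(cμ) = 22.62/(3·21.13) = 22.62/63.39 = 0.3568

Final: 0.3568


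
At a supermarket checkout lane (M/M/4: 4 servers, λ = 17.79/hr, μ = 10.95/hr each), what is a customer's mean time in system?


a = 1.6247; ρ = 0.4062; P₀ = 0.194251
Lq = P₀·a^c·ρ/(c!(1−ρ)²) = 0.06495
Wq = Lq/λ = 0.06495/17.79 = 0.003651 hr
W = Wq + 1/μ = 0.003651 + 0.09132 = 0.09498 hr

Final: 0.09498 hr


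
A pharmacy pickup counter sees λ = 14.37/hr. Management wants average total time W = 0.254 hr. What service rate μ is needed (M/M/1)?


W = 1/(μ−λ) ⇒ μ − λ = 1/W = 1/0.254 = 3.9370
μ = λ + 1/W = 14.37 + 3.9370 = 18.3070 per hr

Final: 18.3070 /hr


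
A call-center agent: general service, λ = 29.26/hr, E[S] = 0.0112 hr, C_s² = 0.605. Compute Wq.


ρ = λ·E[S] = 29.26·0.0112 = 0.3277
E[S²] = E[S]²(1+C_s²) = 0.0112²·(1+0.605) = 0.0002013
Wq = λ·E[S²]/(2(1−ρ)) = 29.26·0.0002013/(2·0.6723) = 0.004381 hr

Final: 0.004381 hr


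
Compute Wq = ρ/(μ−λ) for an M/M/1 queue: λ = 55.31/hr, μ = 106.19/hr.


ρ = 55.31/106.19 = 0.5209
Wq = ρ/(μ−λ) = 0.5209/(106.19 − 55.31) = 0.5209/50.88 = 0.01024 hr

Final: 0.01024 hr


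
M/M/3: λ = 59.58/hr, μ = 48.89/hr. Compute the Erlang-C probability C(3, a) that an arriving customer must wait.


a = λ/μ = 1.2187; ρ = a/3 = 0.4062
P₀ = 0.288250 (from M/M/c formula)
C(c,a) = [a^c/(c!(1−ρ))]·P₀ = [1.80985/(6·0.5938)]·0.288250
= 0.50800·0.288250 = 0.146431

Final: 0.146431


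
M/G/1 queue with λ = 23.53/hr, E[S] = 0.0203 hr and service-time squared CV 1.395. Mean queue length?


ρ = λ·E[S] = 23.53·0.0203 = 0.4777
Lq = ρ²(1+C_s²)/(2(1−ρ)) = 0.2282·(1+1.395)/(2·0.5223)
= 0.2282·2.3950/1.0447 = 0.52307

Final: 0.52307


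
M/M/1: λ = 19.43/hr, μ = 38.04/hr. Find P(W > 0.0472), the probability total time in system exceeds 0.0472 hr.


W ~ Exponential(μ−λ) for M/M/1.
μ − λ = 38.04 − 19.43 = 18.6100
P(W > t) = e^{−(μ−λ)t} = e^{−0.8784} = 0.415450

Final: 0.415450


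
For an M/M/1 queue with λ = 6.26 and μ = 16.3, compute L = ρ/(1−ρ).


ρ = λ/μ = 6.26/16.3 = 0.3840
L = ρ/(1−ρ) = 0.3840/(1 − 0.3840) = 0.3840/0.6160 = 0.6235

Final: 0.6235


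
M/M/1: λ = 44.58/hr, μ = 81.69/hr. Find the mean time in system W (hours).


W = 1/(μ−λ) = 1/(81.69 − 44.58) = 1/37.11 = 0.02695 hr

Final: 0.02695 hr


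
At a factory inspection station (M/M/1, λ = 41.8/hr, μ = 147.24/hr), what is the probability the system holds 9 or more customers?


ρ = 41.8/147.24 = 0.2839
P(N ≥ n) = ρ^n = 0.2839^9 = 0.00001198

Final: 0.00001198


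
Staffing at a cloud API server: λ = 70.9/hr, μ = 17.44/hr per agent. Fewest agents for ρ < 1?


Stability requires cμ > λ ⇔ c > λ/μ.
λ/μ = 70.9/17.44 = 4.0654
Minimum integer c = ⌊4.0654⌋ + 1 = 5
Check: 5·17.44 = 87.20 > 70.9, while 4·17.44 = 69.76 ≤ 70.9

Final: 5 servers


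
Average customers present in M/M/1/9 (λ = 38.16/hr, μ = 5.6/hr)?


ρ = 38.16/5.6 = 6.8143
L = ρ[1 − (K+1)ρ^K + Kρ^(K+1)] / [(1−ρ)(1−ρ^(K+1))]
Numerator: 6.8143·(1 − 10·31679845.232184 + 9·215875516.796454) = 11080581890.380850
Denominator: (-5.8143)·(-215875515.796454) = 1255161927.559383
L = 11080581890.380850/1255161927.559383 = 8.8280

Final: 8.8280


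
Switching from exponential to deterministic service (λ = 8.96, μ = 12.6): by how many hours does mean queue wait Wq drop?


ρ = 8.96/12.6 = 0.7111
Wq(M/M/1) = ρ/(μ−λ) = 0.7111/3.64 = 0.19536 hr
Wq(M/D/1) = ρ/(2(μ−λ)) = 0.09768 hr
Savings = 0.19536 − 0.09768 = 0.09768 hr

Final: 0.09768 hr


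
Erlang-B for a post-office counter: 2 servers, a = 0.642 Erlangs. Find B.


B(c,a) = (a^c/c!) / Σ_{k=0}^{c} a^k/k!
a^2/2! = 0.206082
Σ terms (k=0..2): 1.00000 + 0.64200 + 0.20608 = 1.848082
B = 0.206082/1.848082 = 0.111511

Final: 0.111511


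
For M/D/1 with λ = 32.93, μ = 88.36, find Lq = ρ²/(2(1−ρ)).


ρ = 32.93/88.36 = 0.3727
M/D/1: Lq = ρ²/(2(1−ρ)) = 0.1389/(2·0.6273) = 0.11070

Final: 0.11070


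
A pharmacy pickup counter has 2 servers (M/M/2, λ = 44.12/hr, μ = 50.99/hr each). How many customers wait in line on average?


a = λ/μ = 0.8653; ρ = a/2 = 0.4326
P₀ = 0.396030
Lq = P₀·a^c·ρ / (c!·(1−ρ)²) = 0.396030·0.74869·0.4326/(2·0.32190)
= 0.19925

Final: 0.19925


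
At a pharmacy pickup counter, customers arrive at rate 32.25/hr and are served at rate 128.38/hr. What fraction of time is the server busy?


ρ = λ/μ = 32.25/128.38 = 0.2512

Final: 0.2512


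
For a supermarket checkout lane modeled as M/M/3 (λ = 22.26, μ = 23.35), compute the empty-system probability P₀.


a = λ/μ = 22.26/23.35 = 0.9533; ρ = a/c = 0.3178
Σ_{k=0}^{2} a^k/k! (terms k=0..2) = 1.00000 + 0.95332 + 0.45441 = 2.40773
Tail: a^3/(3!(1−ρ)) = 0.86639/(6·0.6822) = 0.21166
P₀ = 1/(2.40773 + 0.21166) = 1/2.61939 = 0.381769

Final: 0.381769


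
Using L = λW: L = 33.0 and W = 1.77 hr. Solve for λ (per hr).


λ = L/W = 33.0/1.77 = 18.6441 /hr

Final: 18.6441 /hr


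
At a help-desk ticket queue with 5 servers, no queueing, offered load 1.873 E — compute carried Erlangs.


B(5,1.873) = 0.029888 (Erlang-B)
Carried load = a(1 − B) = 1.873·(1 − 0.029888) = 1.873·0.970112 = 1.8170 E

Final: 1.8170 Erlangs


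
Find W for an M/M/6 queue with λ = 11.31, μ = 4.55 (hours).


a = 2.4857; ρ = 0.4143; P₀ = 0.082810
Lq = P₀·a^c·ρ/(c!(1−ρ)²) = 0.03276
Wq = Lq/λ = 0.03276/11.31 = 0.002897 hr
W = Wq + 1/μ = 0.002897 + 0.21978 = 0.22268 hr

Final: 0.22268 hr


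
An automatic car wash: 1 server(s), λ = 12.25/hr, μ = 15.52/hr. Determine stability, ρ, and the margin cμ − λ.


Total capacity cμ = 1·15.52 = 15.52/hr
ρ = λ/(cμ) = 12.25/15.52 = 0.7893
Stable ⇔ ρ < 1: YES
Spare capacity = cμ − λ = 15.52 − 12.25 = 3.27/hr

Final: ρ = 0.7893; stable; margin = 3.27/hr


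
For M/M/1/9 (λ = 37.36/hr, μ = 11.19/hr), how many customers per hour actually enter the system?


ρ = 3.3387; P_K = (1−ρ)ρ^9/(1−ρ^10) = 0.700486
λ_eff = λ(1 − P_K) = 37.36·(1 − 0.700486) = 37.36·0.299514 = 11.1898 /hr

Final: 11.1898 /hr


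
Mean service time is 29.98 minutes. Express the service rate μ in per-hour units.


μ = 1/(service time) in consistent units.
1 hour = 60 min, so μ = 60/29.98 = 2.0013 per hour

Final: 2.0013 /hr


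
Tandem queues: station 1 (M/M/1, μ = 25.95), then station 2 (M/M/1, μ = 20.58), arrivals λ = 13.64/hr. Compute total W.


Each node sees arrival rate λ = 13.64/hr (tandem ⇒ throughput preserved).
W₁ = 1/(μ₁−λ) = 1/(25.95−13.64) = 0.08123 hr
W₂ = 1/(μ₂−λ) = 1/(20.58−13.64) = 0.14409 hr
W_total = W₁ + W₂ = 0.08123 + 0.14409 = 0.22533 hr

Final: 0.22533 hr


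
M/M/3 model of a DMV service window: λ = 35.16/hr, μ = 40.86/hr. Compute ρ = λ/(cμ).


ρ = λ/(cμ) = 35.16/(3·40.86) = 35.16/122.58 = 0.2868

Final: 0.2868


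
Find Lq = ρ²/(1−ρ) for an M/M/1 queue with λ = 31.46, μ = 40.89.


ρ = 31.46/40.89 = 0.7694
Lq = ρ²/(1−ρ) = 0.5919/0.2306 = 2.5668

Final: 2.5668


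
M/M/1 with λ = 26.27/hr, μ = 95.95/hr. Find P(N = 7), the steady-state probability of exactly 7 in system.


ρ = 26.27/95.95 = 0.2738
P_n = (1−ρ)·ρ^n = (1 − 0.2738)·0.2738^7 = 0.7262·0.0001153 = 0.00008375

Final: 0.00008375


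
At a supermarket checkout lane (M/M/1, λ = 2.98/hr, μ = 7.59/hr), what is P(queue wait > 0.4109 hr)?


ρ = 2.98/7.59 = 0.3926
P(Wq > t) = ρ·e^{−(μ−λ)t} = 0.3926·e^{−1.8942}
= 0.3926·0.150431 = 0.059063

Final: 0.059063


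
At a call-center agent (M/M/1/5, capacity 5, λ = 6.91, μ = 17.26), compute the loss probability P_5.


ρ = λ/μ = 6.91/17.26 = 0.4003
P_K = (1−ρ)ρ^K/(1−ρ^(K+1)) = (0.5997·0.010285)/(1 − 0.004117)
= 0.006167/0.995883 = 0.006193

Final: 0.006193


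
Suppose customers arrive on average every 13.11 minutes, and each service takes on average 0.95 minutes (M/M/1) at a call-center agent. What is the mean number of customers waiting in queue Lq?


λ = 60/13.11 = 4.5767 /hr
μ = 60/0.95 = 63.1579 /hr
ρ = λ/μ = 4.5767/63.1579 = 0.07246
Lq = ρ²/(1−ρ) = 0.005251/0.9275 = 0.005661

Final: 0.005661


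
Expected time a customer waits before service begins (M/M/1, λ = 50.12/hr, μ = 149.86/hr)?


ρ = 50.12/149.86 = 0.3344
Wq = ρ/(μ−λ) = 0.3344/(149.86 − 50.12) = 0.3344/99.74 = 0.003353 hr

Final: 0.003353 hr
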